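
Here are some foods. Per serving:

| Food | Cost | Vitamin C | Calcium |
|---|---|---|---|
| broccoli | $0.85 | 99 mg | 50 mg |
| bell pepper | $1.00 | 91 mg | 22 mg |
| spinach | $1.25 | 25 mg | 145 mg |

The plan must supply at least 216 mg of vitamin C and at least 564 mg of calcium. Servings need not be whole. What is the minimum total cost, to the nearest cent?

$5.41

This is a tiny linear program; its minimum lies at a vertex of the feasible set. List the vertices and price them.
broccoli only: max(216/99, 564/50) = 11.28 servings → $9.59.
bell pepper only: max(216/91, 564/22) = 25.64 servings → $25.64.
spinach only: max(216/25, 564/145) = 8.64 servings → $10.80.
broccoli + bell pepper: the both-tight solution has a negative serving — not a feasible corner.
broccoli + spinach with both tight: 1.314 servings and 3.437 servings → $5.41.
bell pepper + spinach with both tight: 1.362 servings and 3.683 servings → $5.97.
Cheapest feasible corner: $5.41.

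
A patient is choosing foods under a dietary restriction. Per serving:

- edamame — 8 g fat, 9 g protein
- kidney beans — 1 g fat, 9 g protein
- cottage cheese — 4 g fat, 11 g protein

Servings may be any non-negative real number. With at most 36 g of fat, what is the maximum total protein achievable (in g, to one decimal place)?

Protein per g fat: kidney beans 9, cottage cheese 2.75, edamame 1.125.
With no serving limits, spend the whole fat allowance on kidney beans: 36 g / 1 g × 9 g = 324.0 g.

324.0 g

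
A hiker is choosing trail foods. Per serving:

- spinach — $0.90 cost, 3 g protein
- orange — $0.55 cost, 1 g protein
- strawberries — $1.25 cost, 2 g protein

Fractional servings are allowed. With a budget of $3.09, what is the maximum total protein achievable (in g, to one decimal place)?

10.3 g

Protein per dollar: spinach 3.333, orange 1.818, strawberries 1.6.
With no serving limits, spend the whole cost allowance on spinach: $3.09 / $0.90 × 3 g = 10.3 g.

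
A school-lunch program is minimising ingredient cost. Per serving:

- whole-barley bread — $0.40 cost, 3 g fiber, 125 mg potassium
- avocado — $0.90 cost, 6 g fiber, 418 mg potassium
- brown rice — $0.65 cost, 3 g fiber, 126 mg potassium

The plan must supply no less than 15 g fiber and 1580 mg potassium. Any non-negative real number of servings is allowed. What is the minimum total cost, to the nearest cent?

$3.40

Minimising a linear cost over {fiber ≥ 15, potassium ≥ 1580, servings ≥ 0} — the optimum is at a vertex, using one or two foods.
whole-barley bread only: max(15/3, 1580/125) = 12.64 servings → $5.06.
avocado only: max(15/6, 1580/418) = 3.78 servings → $3.40.
brown rice only: max(15/3, 1580/126) = 12.54 servings → $8.15.
whole-barley bread + avocado: the both-tight solution has a negative serving — not a feasible corner.
whole-barley bread + brown rice: intersection lies outside the first quadrant.
avocado + brown rice: intersection lies outside the first quadrant.
The minimum over all feasible corners is $3.40.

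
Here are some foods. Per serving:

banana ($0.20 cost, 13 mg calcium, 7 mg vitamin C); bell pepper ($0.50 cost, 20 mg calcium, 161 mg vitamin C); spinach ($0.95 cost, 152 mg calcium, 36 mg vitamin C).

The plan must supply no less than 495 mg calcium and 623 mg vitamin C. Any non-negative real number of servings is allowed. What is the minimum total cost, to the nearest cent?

$4.31

This is a tiny linear program; its minimum lies at a vertex of the feasible set. List the vertices and price them.
banana only: max(495/13, 623/7) = 89 servings → $17.80.
bell pepper only: max(495/20, 623/161) = 24.75 servings → $12.38.
spinach only: max(495/152, 623/36) = 17.31 servings → $16.44.
banana + bell pepper with both tight: 34.43 servings and 2.373 servings → $8.07.
banana + spinach: the both-tight solution has a negative serving — not a feasible corner.
bell pepper + spinach with both tight: 3.237 servings and 2.831 servings → $4.31.
Cheapest feasible corner: $4.31.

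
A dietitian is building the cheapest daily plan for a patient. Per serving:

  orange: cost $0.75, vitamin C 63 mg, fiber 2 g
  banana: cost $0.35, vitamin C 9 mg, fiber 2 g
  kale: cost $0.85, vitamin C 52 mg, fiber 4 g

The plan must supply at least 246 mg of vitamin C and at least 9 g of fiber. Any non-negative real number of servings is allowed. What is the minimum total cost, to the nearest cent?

An LP optimum is at a vertex; with two nutrient constraints at most two foods are used. Check each candidate.
orange only: max(246/63, 9/2) = 4.5 servings → $3.38.
banana only: max(246/9, 9/2) = 27.33 servings → $9.57.
kale only: max(246/52, 9/4) = 4.731 servings → $4.02.
orange + banana with both tight: 3.806 servings and 0.6944 servings → $3.10.
orange + kale with both tight: 3.486 servings and 0.5068 servings → $3.05.
banana + kale: the both-tight solution has a negative serving — not a feasible corner.
So the least-cost plan costs $3.05.

$3.05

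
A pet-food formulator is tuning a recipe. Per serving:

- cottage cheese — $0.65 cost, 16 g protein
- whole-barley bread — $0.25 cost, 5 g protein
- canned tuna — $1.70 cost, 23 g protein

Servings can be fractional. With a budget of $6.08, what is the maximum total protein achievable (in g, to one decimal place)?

149.7 g

Protein per dollar: cottage cheese 24.62, whole-barley bread 20, canned tuna 13.53.
With no serving limits, spend the whole cost allowance on cottage cheese: $6.08 / $0.65 × 16 g = 149.7 g.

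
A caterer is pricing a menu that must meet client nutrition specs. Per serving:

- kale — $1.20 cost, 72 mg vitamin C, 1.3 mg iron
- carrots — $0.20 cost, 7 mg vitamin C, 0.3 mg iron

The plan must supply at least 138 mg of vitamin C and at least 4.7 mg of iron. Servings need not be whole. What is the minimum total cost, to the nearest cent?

At the optimum either one food covers both requirements or two foods hit both targets exactly; no other combination can be cheaper.
kale only: max(138/72, 4.7/1.3) = 3.615 servings → $4.34.
carrots only: max(138/7, 4.7/0.3) = 19.71 servings → $3.94.
kale + carrots with both tight: 0.68 servings and 12.72 servings → $3.36.
The minimum over all feasible corners is $3.36.

$3.36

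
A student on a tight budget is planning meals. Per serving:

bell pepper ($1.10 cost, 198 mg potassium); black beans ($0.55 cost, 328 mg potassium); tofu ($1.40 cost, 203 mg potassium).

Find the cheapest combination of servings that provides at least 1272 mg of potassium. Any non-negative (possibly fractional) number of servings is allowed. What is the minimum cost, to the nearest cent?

$2.13

Cost per mg of potassium: black beans $0.0017, bell pepper $0.0056, tofu $0.0069.
With no serving limits, use only black beans: 1272 mg / 328 mg = 3.878 servings × $0.55 = $2.13.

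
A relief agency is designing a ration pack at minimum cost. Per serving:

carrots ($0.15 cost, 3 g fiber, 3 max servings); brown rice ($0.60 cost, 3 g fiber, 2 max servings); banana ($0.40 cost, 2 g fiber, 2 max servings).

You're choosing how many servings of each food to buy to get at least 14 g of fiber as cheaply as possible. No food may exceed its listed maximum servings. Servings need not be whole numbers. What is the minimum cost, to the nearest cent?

Cost per g of fiber: carrots $0.0500, brown rice $0.2000, banana $0.2000.
Take 3 servings of carrots: +9.0 g fiber for $0.45 (total $0.45, still need 5.0 g).
Take 1.667 servings of brown rice: +5.0 g fiber for $1.00 (total $1.45, still need 0.0 g).
Greedy by cheapest-per-g is optimal for a single linear constraint, so the minimum cost is $1.45.

$1.45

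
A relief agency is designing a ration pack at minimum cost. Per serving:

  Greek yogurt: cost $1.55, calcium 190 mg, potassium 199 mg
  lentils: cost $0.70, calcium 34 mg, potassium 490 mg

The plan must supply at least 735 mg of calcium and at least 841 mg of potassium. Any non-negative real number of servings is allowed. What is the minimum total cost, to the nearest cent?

With two linear requirements the optimum uses one or two foods; enumerate the corners.
Greek yogurt only: max(735/190, 841/199) = 4.226 servings → $6.55.
lentils only: max(735/34, 841/490) = 21.62 servings → $15.13.
Greek yogurt + lentils with both tight: 3.84 servings and 0.1567 servings → $6.06.
Cheapest feasible corner: $6.06.

$6.06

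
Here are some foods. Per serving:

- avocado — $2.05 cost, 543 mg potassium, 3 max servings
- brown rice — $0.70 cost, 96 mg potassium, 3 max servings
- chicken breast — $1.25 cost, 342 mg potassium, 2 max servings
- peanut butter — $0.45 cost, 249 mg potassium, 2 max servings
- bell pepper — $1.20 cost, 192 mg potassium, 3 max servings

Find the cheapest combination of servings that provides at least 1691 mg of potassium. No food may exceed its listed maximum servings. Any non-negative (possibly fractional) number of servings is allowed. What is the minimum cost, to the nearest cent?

Cost per mg of potassium: peanut butter $0.0018, chicken breast $0.0037, avocado $0.0038, bell pepper $0.0063, brown rice $0.0073.
Take 2 servings of peanut butter: +498.0 mg potassium for $0.90 (total $0.90, still need 1193.0 mg).
Take 2 servings of chicken breast: +684.0 mg potassium for $2.50 (total $3.40, still need 509.0 mg).
Take 0.9374 servings of avocado: +509.0 mg potassium for $1.92 (total $5.32, still need 0.0 mg).
Filling from the cheapest source first is optimal under one linear minimum: $5.32.

$5.32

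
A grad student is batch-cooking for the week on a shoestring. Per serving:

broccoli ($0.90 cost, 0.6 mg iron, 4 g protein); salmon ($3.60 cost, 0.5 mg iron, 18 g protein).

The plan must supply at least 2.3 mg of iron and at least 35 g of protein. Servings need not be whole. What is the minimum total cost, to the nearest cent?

Check every corner: each single food scaled to meet both minima, and each pair solved so both constraints bind.
broccoli only: max(2.3/0.6, 35/4) = 8.75 servings → $7.88.
salmon only: max(2.3/0.5, 35/18) = 4.6 servings → $16.56.
broccoli + salmon with both tight: 2.716 servings and 1.341 servings → $7.27.
So the least-cost plan costs $7.27.

$7.27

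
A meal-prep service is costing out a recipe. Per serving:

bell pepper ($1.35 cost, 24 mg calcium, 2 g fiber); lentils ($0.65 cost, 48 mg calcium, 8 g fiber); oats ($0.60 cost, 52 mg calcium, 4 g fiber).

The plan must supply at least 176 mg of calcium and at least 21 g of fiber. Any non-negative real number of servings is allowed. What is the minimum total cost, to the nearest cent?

This is a tiny linear program; its minimum lies at a vertex of the feasible set. List the vertices and price them.
bell pepper only: max(176/24, 21/2) = 10.5 servings → $14.18.
lentils only: max(176/48, 21/8) = 3.667 servings → $2.38.
oats only: max(176/52, 21/4) = 5.25 servings → $3.15.
bell pepper + lentils with both tight: 4.167 servings and 1.583 servings → $6.65.
bell pepper + oats: the both-tight solution has a negative serving — not a feasible corner.
lentils + oats with both tight: 1.732 servings and 1.786 servings → $2.20.
Cheapest feasible corner: $2.20.

$2.20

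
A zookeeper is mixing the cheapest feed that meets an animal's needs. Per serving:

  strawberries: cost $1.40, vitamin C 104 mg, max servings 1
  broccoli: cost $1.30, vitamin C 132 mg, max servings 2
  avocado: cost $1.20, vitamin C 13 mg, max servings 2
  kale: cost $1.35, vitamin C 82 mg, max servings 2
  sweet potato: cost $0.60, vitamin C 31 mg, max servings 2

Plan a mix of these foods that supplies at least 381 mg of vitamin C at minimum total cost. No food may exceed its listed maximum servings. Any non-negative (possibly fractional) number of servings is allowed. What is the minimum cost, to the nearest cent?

$4.21

Cost per mg of vitamin C: broccoli $0.0098, strawberries $0.0135, kale $0.0165, sweet potato $0.0194, avocado $0.0923.
Take 2 servings of broccoli: +264.0 mg vitamin C for $2.60 (total $2.60, still need 117.0 mg).
Take 1 serving of strawberries: +104.0 mg vitamin C for $1.40 (total $4.00, still need 13.0 mg).
Take 0.1585 servings of kale: +13.0 mg vitamin C for $0.21 (total $4.21, still need 0.0 mg).
Filling from the cheapest source first is optimal under one linear minimum: $4.21.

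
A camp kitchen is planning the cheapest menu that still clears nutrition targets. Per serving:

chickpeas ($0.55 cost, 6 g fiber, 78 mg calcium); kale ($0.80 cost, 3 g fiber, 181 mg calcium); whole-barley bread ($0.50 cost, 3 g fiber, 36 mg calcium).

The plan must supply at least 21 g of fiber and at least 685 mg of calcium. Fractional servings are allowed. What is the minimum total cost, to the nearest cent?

$3.45

For a min-cost LP with two ≥-constraints, a basic feasible solution has at most two positive variables.
chickpeas only: max(21/6, 685/78) = 8.782 servings → $4.83.
kale only: max(21/3, 685/181) = 7 servings → $5.60.
whole-barley bread only: max(21/3, 685/36) = 19.03 servings → $9.51.
chickpeas + kale with both tight: 2.049 servings and 2.901 servings → $3.45.
chickpeas + whole-barley bread: intersection lies outside the first quadrant.
kale + whole-barley bread with both tight: 2.986 servings and 4.014 servings → $4.40.
The minimum over all feasible corners is $3.45.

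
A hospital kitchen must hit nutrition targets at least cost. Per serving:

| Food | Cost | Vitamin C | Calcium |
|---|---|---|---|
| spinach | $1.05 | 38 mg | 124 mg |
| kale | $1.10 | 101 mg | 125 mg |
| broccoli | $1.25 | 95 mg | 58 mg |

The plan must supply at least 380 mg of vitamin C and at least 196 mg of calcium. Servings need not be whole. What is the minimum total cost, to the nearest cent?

Check every corner: each single food scaled to meet both minima, and each pair solved so both constraints bind.
spinach only: max(380/38, 196/124) = 10 servings → $10.50.
kale only: max(380/101, 196/125) = 3.762 servings → $4.14.
broccoli only: max(380/95, 196/58) = 4 servings → $5.00.
spinach + kale with both targets exact would need a negative amount; discard.
spinach + broccoli: the both-tight solution has a negative serving — not a feasible corner.
kale + broccoli: the both-tight solution has a negative serving — not a feasible corner.
Cheapest feasible corner: $4.14.

$4.14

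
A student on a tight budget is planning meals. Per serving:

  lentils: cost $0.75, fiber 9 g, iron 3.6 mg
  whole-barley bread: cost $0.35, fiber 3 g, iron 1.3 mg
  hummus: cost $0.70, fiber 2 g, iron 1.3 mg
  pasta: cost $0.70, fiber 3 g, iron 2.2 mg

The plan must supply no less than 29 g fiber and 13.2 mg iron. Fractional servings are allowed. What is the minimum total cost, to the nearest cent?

Check every corner: each single food scaled to meet both minima, and each pair solved so both constraints bind.
lentils only: max(29/9, 13.2/3.6) = 3.667 servings → $2.75.
whole-barley bread only: max(29/3, 13.2/1.3) = 10.15 servings → $3.55.
hummus only: max(29/2, 13.2/1.3) = 14.5 servings → $10.15.
pasta only: max(29/3, 13.2/2.2) = 9.667 servings → $6.77.
lentils + whole-barley bread: the both-tight solution has a negative serving — not a feasible corner.
lentils + hummus with both tight: 2.511 servings and 3.2 servings → $4.12.
lentils + pasta with both tight: 2.689 servings and 1.6 servings → $3.14.
whole-barley bread + hummus with both tight: 8.692 servings and 1.462 servings → $4.07.
whole-barley bread + pasta with both tight: 8.963 servings and 0.7037 servings → $3.63.
hummus + pasta: intersection lies outside the first quadrant.
So the least-cost plan costs $2.75.

$2.75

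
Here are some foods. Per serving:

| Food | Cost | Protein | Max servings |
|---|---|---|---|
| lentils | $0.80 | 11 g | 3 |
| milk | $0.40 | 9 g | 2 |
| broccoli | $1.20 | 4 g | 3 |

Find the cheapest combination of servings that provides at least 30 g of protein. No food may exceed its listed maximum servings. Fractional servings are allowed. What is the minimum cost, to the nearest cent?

$1.67

Cost per g of protein: milk $0.0444, lentils $0.0727, broccoli $0.3000.
Take 2 servings of milk: +18.0 g protein for $0.80 (total $0.80, still need 12.0 g).
Take 1.091 servings of lentils: +12.0 g protein for $0.87 (total $1.67, still need 0.0 g).
Greedy by cheapest-per-g is optimal for a single linear constraint, so the minimum cost is $1.67.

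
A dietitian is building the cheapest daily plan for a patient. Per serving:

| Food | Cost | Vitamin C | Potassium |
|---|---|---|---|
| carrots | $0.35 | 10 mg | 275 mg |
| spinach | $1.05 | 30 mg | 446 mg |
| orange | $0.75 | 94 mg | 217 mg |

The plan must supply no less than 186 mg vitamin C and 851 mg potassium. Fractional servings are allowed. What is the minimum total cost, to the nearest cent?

$1.94

At the optimum either one food covers both requirements or two foods hit both targets exactly; no other combination can be cheaper.
carrots only: max(186/10, 851/275) = 18.6 servings → $6.51.
spinach only: max(186/30, 851/446) = 6.2 servings → $6.51.
orange only: max(186/94, 851/217) = 3.922 servings → $2.94.
carrots + spinach: the both-tight solution has a negative serving — not a feasible corner.
carrots + orange with both tight: 1.674 servings and 1.801 servings → $1.94.
spinach + orange with both tight: 1.119 servings and 1.622 servings → $2.39.
So the least-cost plan costs $1.94.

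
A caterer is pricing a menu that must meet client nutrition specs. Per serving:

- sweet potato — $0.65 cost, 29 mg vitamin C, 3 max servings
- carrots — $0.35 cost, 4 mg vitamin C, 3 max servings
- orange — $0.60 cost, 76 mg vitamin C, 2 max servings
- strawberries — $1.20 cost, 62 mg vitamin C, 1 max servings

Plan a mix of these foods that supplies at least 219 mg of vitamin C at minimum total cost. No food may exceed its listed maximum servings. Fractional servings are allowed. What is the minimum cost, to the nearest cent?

$2.51

Cost per mg of vitamin C: orange $0.0079, strawberries $0.0194, sweet potato $0.0224, carrots $0.0875.
Take 2 servings of orange: +152.0 mg vitamin C for $1.20 (total $1.20, still need 67.0 mg).
Take 1 serving of strawberries: +62.0 mg vitamin C for $1.20 (total $2.40, still need 5.0 mg).
Take 0.1724 servings of sweet potato: +5.0 mg vitamin C for $0.11 (total $2.51, still need 0.0 mg).
Filling from the cheapest source first is optimal under one linear minimum: $2.51.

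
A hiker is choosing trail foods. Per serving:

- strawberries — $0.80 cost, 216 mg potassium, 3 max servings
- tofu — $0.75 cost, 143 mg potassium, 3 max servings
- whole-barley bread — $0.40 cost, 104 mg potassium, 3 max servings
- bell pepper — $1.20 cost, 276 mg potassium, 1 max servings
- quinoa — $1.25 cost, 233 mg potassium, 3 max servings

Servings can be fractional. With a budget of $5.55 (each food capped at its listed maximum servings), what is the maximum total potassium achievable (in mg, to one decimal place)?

1379.0 mg

Potassium per dollar: strawberries 270, whole-barley bread 260, bell pepper 230, tofu 190.7, quinoa 186.4.
Take 3 servings of strawberries: spends $2.40, +648.0 mg potassium (running total 648.0 mg).
Take 3 servings of whole-barley bread: spends $1.20, +312.0 mg potassium (running total 960.0 mg).
Take 1 serving of bell pepper: spends $1.20, +276.0 mg potassium (running total 1236.0 mg).
Take 1 serving of tofu: spends $0.75, +143.0 mg potassium (running total 1379.0 mg).
Filling greedily by potassium-per-dollar is optimal for one linear limit, giving 1379.0 mg.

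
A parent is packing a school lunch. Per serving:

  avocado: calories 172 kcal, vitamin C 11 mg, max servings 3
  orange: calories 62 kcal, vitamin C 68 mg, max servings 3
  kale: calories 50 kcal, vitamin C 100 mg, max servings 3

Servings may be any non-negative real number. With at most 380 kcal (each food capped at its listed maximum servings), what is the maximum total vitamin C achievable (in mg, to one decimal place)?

506.8 mg

Vitamin C per kcal: kale 2, orange 1.097, avocado 0.06395.
Take 3 servings of kale: uses 150 kcal, +300.0 mg vitamin C (running total 300.0 mg).
Take 3 servings of orange: uses 186 kcal, +204.0 mg vitamin C (running total 504.0 mg).
Take 0.2558 servings of avocado: uses 44 kcal, +2.8 mg vitamin C (running total 506.8 mg).
Greedy by best ratio exhausts the calories allowance optimally: 506.8 mg.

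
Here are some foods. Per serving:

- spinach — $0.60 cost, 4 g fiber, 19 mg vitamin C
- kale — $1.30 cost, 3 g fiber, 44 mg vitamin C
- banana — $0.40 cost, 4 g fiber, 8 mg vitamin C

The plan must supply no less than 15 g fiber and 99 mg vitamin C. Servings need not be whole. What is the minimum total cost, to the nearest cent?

A basic optimal solution has at most two foods positive. Try each food alone and each pair with both targets met exactly.
spinach only: max(15/4, 99/19) = 5.211 servings → $3.13.
kale only: max(15/3, 99/44) = 5 servings → $6.50.
banana only: max(15/4, 99/8) = 12.38 servings → $4.95.
spinach + kale with both tight: 3.05 servings and 0.9328 servings → $3.04.
spinach + banana: the both-tight solution has a negative serving — not a feasible corner.
kale + banana with both tight: 1.816 servings and 2.388 servings → $3.32.
The minimum over all feasible corners is $3.04.

$3.04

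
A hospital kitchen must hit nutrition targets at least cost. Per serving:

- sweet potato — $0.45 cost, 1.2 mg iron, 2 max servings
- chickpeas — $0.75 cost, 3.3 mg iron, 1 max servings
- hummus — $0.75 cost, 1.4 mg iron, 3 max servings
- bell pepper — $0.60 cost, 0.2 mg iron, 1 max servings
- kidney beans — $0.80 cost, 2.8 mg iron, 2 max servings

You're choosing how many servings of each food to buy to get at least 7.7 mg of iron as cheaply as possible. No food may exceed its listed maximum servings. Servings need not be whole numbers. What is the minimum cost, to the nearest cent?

Cost per mg of iron: chickpeas $0.2273, kidney beans $0.2857, sweet potato $0.3750, hummus $0.5357, bell pepper $3.0000.
Take 1 serving of chickpeas: +3.3 mg iron for $0.75 (total $0.75, still need 4.4 mg).
Take 1.571 servings of kidney beans: +4.4 mg iron for $1.26 (total $2.01, still need 0.0 mg).
Filling from the cheapest source first is optimal under one linear minimum: $2.01.

$2.01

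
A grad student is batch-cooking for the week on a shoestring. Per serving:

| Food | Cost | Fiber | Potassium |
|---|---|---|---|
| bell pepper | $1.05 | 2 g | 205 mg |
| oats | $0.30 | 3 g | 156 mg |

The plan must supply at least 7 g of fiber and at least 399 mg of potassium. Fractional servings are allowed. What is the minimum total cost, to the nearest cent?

$0.77

Two binding constraints pin down two serving amounts, so the optimal mix uses at most two foods. The candidates are each food alone (scaled to the tighter of fiber/potassium) and each pair with both constraints tight.
bell pepper only: max(7/2, 399/205) = 3.5 servings → $3.67.
oats only: max(7/3, 399/156) = 2.558 servings → $0.77.
bell pepper + oats with both tight: 0.3465 servings and 2.102 servings → $0.99.
So the least-cost plan costs $0.77.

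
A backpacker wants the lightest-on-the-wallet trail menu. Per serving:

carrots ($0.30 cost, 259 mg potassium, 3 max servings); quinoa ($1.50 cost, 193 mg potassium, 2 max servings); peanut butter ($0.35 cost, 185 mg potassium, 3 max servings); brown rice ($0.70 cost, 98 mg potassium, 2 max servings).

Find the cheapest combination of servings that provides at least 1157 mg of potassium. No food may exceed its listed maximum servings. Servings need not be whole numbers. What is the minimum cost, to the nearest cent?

Cost per mg of potassium: carrots $0.0012, peanut butter $0.0019, brown rice $0.0071, quinoa $0.0078.
Take 3 servings of carrots: +777.0 mg potassium for $0.90 (total $0.90, still need 380.0 mg).
Take 2.054 servings of peanut butter: +380.0 mg potassium for $0.72 (total $1.62, still need 0.0 mg).
Greedy by cheapest-per-mg is optimal for a single linear constraint, so the minimum cost is $1.62.

$1.62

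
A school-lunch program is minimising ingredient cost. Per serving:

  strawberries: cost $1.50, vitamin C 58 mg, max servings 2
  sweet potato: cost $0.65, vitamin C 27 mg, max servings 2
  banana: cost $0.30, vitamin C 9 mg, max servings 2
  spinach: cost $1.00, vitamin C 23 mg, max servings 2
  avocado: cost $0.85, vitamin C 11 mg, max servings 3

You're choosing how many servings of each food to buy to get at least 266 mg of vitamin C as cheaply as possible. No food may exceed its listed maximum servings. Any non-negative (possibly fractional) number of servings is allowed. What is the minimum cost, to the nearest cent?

Cost per mg of vitamin C: sweet potato $0.0241, strawberries $0.0259, banana $0.0333, spinach $0.0435, avocado $0.0773.
Take 2 servings of sweet potato: +54.0 mg vitamin C for $1.30 (total $1.30, still need 212.0 mg).
Take 2 servings of strawberries: +116.0 mg vitamin C for $3.00 (total $4.30, still need 96.0 mg).
Take 2 servings of banana: +18.0 mg vitamin C for $0.60 (total $4.90, still need 78.0 mg).
Take 2 servings of spinach: +46.0 mg vitamin C for $2.00 (total $6.90, still need 32.0 mg).
Take 2.909 servings of avocado: +32.0 mg vitamin C for $2.47 (total $9.37, still need 0.0 mg).
Filling from the cheapest source first is optimal under one linear minimum: $9.37.

$9.37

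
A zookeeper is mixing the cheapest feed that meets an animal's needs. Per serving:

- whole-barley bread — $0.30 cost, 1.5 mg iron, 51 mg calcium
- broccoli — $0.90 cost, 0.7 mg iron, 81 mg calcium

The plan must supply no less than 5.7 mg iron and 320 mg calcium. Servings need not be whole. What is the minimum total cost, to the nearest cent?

Two binding constraints pin down two serving amounts, so the optimal mix uses at most two foods. The candidates are each food alone (scaled to the tighter of iron/calcium) and each pair with both constraints tight.
whole-barley bread only: max(5.7/1.5, 320/51) = 6.275 servings → $1.88.
broccoli only: max(5.7/0.7, 320/81) = 8.143 servings → $7.33.
whole-barley bread + broccoli with both tight: 2.77 servings and 2.206 servings → $2.82.
So the least-cost plan costs $1.88.

$1.88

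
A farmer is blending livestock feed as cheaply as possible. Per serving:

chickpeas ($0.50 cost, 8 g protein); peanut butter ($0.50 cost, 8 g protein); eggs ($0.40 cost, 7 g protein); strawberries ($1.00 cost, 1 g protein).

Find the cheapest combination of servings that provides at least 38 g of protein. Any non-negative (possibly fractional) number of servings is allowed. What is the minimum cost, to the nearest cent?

$2.17

Cost per g of protein: eggs $0.0571, chickpeas $0.0625, peanut butter $0.0625, strawberries $1.0000.
With no serving limits, use only eggs: 38 g / 7 g = 5.429 servings × $0.40 = $2.17.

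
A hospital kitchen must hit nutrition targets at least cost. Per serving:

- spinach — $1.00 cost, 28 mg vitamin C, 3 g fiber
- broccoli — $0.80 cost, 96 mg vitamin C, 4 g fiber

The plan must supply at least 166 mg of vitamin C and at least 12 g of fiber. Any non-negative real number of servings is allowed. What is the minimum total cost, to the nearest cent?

Compare the cost at each extreme point of the feasible region.
spinach only: max(166/28, 12/3) = 5.929 servings → $5.93.
broccoli only: max(166/96, 12/4) = 3 servings → $2.40.
spinach + broccoli with both tight: 2.773 servings and 0.9205 servings → $3.51.
The minimum over all feasible corners is $2.40.

$2.40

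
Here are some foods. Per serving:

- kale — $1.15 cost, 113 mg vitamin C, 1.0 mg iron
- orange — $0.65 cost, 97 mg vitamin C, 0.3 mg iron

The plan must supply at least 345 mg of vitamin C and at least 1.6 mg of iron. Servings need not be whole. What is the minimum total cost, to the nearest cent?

This is a tiny linear program; its minimum lies at a vertex of the feasible set. List the vertices and price them.
kale only: max(345/113, 1.6/1.0) = 3.053 servings → $3.51.
orange only: max(345/97, 1.6/0.3) = 5.333 servings → $3.47.
kale + orange with both tight: 0.8193 servings and 2.602 servings → $2.63.
So the least-cost plan costs $2.63.

$2.63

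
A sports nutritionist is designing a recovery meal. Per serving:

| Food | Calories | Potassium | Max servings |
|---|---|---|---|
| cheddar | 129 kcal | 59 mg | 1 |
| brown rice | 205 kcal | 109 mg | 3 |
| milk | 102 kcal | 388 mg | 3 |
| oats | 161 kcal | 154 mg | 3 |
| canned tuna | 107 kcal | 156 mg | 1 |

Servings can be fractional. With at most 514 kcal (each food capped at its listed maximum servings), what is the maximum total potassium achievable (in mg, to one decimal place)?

1416.6 mg

Potassium per kcal: milk 3.804, canned tuna 1.458, oats 0.9565, brown rice 0.5317, cheddar 0.4574.
Take 3 servings of milk: uses 306 kcal, +1164.0 mg potassium (running total 1164.0 mg).
Take 1 serving of canned tuna: uses 107 kcal, +156.0 mg potassium (running total 1320.0 mg).
Take 0.6273 servings of oats: uses 101 kcal, +96.6 mg potassium (running total 1416.6 mg).
Filling greedily by potassium-per-kcal is optimal for one linear limit, giving 1416.6 mg.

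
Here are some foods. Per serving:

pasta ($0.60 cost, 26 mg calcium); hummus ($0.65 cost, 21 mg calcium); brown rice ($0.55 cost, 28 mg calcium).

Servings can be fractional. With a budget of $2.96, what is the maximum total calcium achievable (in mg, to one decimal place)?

Calcium per dollar: brown rice 50.91, pasta 43.33, hummus 32.31.
With no serving limits, spend the whole cost allowance on brown rice: $2.96 / $0.55 × 28 mg = 150.7 mg.

150.7 mg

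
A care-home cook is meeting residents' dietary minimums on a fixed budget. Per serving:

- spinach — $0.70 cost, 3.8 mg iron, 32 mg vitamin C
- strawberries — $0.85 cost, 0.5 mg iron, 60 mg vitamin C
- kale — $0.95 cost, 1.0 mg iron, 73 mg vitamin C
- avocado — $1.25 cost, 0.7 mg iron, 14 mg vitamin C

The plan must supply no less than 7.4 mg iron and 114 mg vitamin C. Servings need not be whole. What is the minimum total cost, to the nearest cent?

Check every corner: each single food scaled to meet both minima, and each pair solved so both constraints bind.
spinach only: max(7.4/3.8, 114/32) = 3.562 servings → $2.49.
strawberries only: max(7.4/0.5, 114/60) = 14.8 servings → $12.58.
kale only: max(7.4/1.0, 114/73) = 7.4 servings → $7.03.
avocado only: max(7.4/0.7, 114/14) = 10.57 servings → $13.21.
spinach + strawberries with both tight: 1.825 servings and 0.9264 servings → $2.07.
spinach + kale with both tight: 1.737 servings and 0.8003 servings → $1.98.
spinach + avocado with both tight: 0.7727 servings and 6.377 servings → $8.51.
strawberries + kale: the both-tight solution has a negative serving — not a feasible corner.
strawberries + avocado with both targets exact would need a negative amount; discard.
kale + avocado: intersection lies outside the first quadrant.
The minimum over all feasible corners is $1.98.

$1.98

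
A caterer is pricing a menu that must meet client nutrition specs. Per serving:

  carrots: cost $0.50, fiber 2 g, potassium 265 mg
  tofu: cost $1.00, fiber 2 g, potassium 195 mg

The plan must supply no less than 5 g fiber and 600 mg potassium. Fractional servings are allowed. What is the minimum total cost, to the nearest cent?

At the optimum either one food covers both requirements or two foods hit both targets exactly; no other combination can be cheaper.
carrots only: max(5/2, 600/265) = 2.5 servings → $1.25.
tofu only: max(5/2, 600/195) = 3.077 servings → $3.08.
carrots + tofu with both tight: 1.607 servings and 0.8929 servings → $1.70.
Cheapest feasible corner: $1.25.

$1.25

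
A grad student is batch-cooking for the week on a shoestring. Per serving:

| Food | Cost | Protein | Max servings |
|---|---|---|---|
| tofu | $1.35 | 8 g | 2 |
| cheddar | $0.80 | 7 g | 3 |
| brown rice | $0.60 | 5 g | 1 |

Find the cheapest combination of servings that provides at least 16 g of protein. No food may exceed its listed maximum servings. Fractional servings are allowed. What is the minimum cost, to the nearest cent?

$1.83

Cost per g of protein: cheddar $0.1143, brown rice $0.1200, tofu $0.1688.
Take 2.286 servings of cheddar: +16.0 g protein for $1.83 (total $1.83, still need 0.0 g).
Greedy by cheapest-per-g is optimal for a single linear constraint, so the minimum cost is $1.83.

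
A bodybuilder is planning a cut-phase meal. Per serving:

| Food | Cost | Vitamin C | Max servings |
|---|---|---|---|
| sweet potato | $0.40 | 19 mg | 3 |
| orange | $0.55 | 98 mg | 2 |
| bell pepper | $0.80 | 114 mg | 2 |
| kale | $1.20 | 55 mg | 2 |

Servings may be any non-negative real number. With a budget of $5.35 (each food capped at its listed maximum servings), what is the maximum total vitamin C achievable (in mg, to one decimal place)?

Vitamin C per dollar: orange 178.2, bell pepper 142.5, sweet potato 47.5, kale 45.83.
Take 2 servings of orange: spends $1.10, +196.0 mg vitamin C (running total 196.0 mg).
Take 2 servings of bell pepper: spends $1.60, +228.0 mg vitamin C (running total 424.0 mg).
Take 3 servings of sweet potato: spends $1.20, +57.0 mg vitamin C (running total 481.0 mg).
Take 1.208 servings of kale: spends $1.45, +66.5 mg vitamin C (running total 547.5 mg).
Greedy by best ratio exhausts the cost allowance optimally: 547.5 mg.

547.5 mg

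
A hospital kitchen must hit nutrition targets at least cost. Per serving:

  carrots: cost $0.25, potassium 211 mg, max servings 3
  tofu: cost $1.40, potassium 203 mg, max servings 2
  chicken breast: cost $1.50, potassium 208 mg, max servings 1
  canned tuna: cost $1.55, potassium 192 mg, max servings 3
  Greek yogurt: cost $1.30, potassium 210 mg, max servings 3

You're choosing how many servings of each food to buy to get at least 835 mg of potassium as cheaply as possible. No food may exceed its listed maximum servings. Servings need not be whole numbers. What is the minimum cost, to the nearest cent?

$2.00

Cost per mg of potassium: carrots $0.0012, Greek yogurt $0.0062, tofu $0.0069, chicken breast $0.0072, canned tuna $0.0081.
Take 3 servings of carrots: +633.0 mg potassium for $0.75 (total $0.75, still need 202.0 mg).
Take 0.9619 servings of Greek yogurt: +202.0 mg potassium for $1.25 (total $2.00, still need 0.0 mg).
Greedy by cheapest-per-mg is optimal for a single linear constraint, so the minimum cost is $2.00.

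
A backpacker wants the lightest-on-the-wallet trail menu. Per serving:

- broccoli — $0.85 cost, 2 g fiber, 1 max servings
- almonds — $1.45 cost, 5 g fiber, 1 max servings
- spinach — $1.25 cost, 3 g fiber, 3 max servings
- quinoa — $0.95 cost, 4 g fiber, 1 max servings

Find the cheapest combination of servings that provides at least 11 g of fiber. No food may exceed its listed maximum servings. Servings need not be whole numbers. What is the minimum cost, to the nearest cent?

$3.23

Cost per g of fiber: quinoa $0.2375, almonds $0.2900, spinach $0.4167, broccoli $0.4250.
Take 1 serving of quinoa: +4.0 g fiber for $0.95 (total $0.95, still need 7.0 g).
Take 1 serving of almonds: +5.0 g fiber for $1.45 (total $2.40, still need 2.0 g).
Take 0.6667 servings of spinach: +2.0 g fiber for $0.83 (total $3.23, still need 0.0 g).
Greedy by cheapest-per-g is optimal for a single linear constraint, so the minimum cost is $3.23.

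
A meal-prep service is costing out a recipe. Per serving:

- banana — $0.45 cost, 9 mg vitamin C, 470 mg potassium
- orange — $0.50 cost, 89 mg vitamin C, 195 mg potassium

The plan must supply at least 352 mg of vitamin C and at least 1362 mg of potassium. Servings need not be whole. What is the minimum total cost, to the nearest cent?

banana only: max(352/9, 1362/470) = 39.11 servings → $17.60.
orange only: max(352/89, 1362/195) = 6.985 servings → $3.49.
banana + orange with both tight: 1.312 servings and 3.822 servings → $2.50.
The minimum over all feasible corners is $2.50.

$2.50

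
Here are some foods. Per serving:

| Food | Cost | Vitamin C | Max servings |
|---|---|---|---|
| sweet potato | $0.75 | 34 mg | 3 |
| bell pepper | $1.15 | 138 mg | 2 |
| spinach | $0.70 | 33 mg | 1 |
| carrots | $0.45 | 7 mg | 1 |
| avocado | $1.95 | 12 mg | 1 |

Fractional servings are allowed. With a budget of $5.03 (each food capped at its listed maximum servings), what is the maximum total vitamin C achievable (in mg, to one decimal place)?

Vitamin C per dollar: bell pepper 120, spinach 47.14, sweet potato 45.33, carrots 15.56, avocado 6.154.
Take 2 servings of bell pepper: spends $2.30, +276.0 mg vitamin C (running total 276.0 mg).
Take 1 serving of spinach: spends $0.70, +33.0 mg vitamin C (running total 309.0 mg).
Take 2.707 servings of sweet potato: spends $2.03, +92.0 mg vitamin C (running total 401.0 mg).
Filling greedily by vitamin C-per-dollar is optimal for one linear limit, giving 401.0 mg.

401.0 mg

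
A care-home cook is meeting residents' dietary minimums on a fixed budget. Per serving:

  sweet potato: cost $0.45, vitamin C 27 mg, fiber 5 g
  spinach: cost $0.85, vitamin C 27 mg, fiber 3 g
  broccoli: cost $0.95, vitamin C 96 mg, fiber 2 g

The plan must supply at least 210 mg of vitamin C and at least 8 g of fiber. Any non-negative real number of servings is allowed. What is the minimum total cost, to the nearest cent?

$2.23

An LP optimum is at a vertex; with two nutrient constraints at most two foods are used. Check each candidate.
sweet potato only: max(210/27, 8/5) = 7.778 servings → $3.50.
spinach only: max(210/27, 8/3) = 7.778 servings → $6.61.
broccoli only: max(210/96, 8/2) = 4 servings → $3.80.
sweet potato + spinach: intersection lies outside the first quadrant.
sweet potato + broccoli with both tight: 0.8169 servings and 1.958 servings → $2.23.
spinach + broccoli with both tight: 1.487 servings and 1.769 servings → $2.94.
Cheapest feasible corner: $2.23.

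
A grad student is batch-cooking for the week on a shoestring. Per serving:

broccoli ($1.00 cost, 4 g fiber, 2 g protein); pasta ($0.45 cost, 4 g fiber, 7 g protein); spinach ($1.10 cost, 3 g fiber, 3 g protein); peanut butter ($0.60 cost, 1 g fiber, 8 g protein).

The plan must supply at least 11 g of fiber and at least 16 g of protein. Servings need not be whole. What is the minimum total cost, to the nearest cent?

The cheapest plan sits at a corner of the feasible region — with two constraints it uses at most two foods.
broccoli only: max(11/4, 16/2) = 8 servings → $8.00.
pasta only: max(11/4, 16/7) = 2.75 servings → $1.24.
spinach only: max(11/3, 16/3) = 5.333 servings → $5.87.
peanut butter only: max(11/1, 16/8) = 11 servings → $6.60.
broccoli + pasta with both tight: 0.65 servings and 2.1 servings → $1.59.
broccoli + spinach: the both-tight solution has a negative serving — not a feasible corner.
broccoli + peanut butter with both tight: 2.4 servings and 1.4 servings → $3.24.
pasta + spinach with both tight: 1.667 servings and 1.444 servings → $2.34.
pasta + peanut butter: intersection lies outside the first quadrant.
spinach + peanut butter with both tight: 3.429 servings and 0.7143 servings → $4.20.
Cheapest feasible corner: $1.24.

$1.24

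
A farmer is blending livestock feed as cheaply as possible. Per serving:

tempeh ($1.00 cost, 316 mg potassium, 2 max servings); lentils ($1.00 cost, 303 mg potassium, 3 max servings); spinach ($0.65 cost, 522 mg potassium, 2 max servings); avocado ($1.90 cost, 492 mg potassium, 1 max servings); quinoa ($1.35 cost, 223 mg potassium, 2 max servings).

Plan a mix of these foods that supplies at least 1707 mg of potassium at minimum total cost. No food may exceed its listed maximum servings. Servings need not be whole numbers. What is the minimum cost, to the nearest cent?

Cost per mg of potassium: spinach $0.0012, tempeh $0.0032, lentils $0.0033, avocado $0.0039, quinoa $0.0061.
Take 2 servings of spinach: +1044.0 mg potassium for $1.30 (total $1.30, still need 663.0 mg).
Take 2 servings of tempeh: +632.0 mg potassium for $2.00 (total $3.30, still need 31.0 mg).
Take 0.1023 servings of lentils: +31.0 mg potassium for $0.10 (total $3.40, still need 0.0 mg).
Filling from the cheapest source first is optimal under one linear minimum: $3.40.

$3.40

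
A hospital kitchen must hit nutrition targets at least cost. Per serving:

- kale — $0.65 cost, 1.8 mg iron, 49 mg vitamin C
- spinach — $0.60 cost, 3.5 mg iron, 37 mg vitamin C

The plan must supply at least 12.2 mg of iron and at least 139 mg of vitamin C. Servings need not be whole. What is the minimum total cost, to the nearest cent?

$2.21

Minimising a linear cost over {iron ≥ 12.2, vitamin C ≥ 139, servings ≥ 0} — the optimum is at a vertex, using one or two foods.
kale only: max(12.2/1.8, 139/49) = 6.778 servings → $4.41.
spinach only: max(12.2/3.5, 139/37) = 3.757 servings → $2.25.
kale + spinach with both tight: 0.3346 servings and 3.314 servings → $2.21.
The minimum over all feasible corners is $2.21.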